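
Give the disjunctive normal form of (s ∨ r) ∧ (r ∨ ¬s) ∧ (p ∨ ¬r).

(s ∨ r) ∧ (r ∨ ¬s) ∧ (p ∨ ¬r)
≡ (s ∧ r ∧ p) ∨ (s ∧ r ∧ ¬r) ∨ (s ∧ ¬s ∧ p) ∨ (s ∧ ¬s ∧ ¬r) ∨ (r ∧ r ∧ p) ∨ (r ∧ r ∧ ¬r) ∨ (r ∧ ¬s ∧ p) ∨ (r ∧ ¬s ∧ ¬r)   (distribute ∧ over ∨)
≡ r ∧ p   (simplify)

r ∧ p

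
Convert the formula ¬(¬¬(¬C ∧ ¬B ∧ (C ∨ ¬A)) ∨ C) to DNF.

(B ∧ ¬C) ∨ (¬C ∧ A)

¬(¬¬(¬C ∧ ¬B ∧ (C ∨ ¬A)) ∨ C)
= ¬¬¬(¬C ∧ ¬B ∧ (C ∨ ¬A)) ∧ ¬C   [De Morgan]
= ¬(¬C ∧ ¬B ∧ (C ∨ ¬A)) ∧ ¬C   [double negation]
= (¬¬C ∨ ¬¬B ∨ ¬(C ∨ ¬A)) ∧ ¬C   [De Morgan]
= (C ∨ ¬¬B ∨ ¬(C ∨ ¬A)) ∧ ¬C   [double negation]
= (C ∨ B ∨ ¬(C ∨ ¬A)) ∧ ¬C   [double negation]
= (C ∨ B ∨ (¬C ∧ ¬¬A)) ∧ ¬C   [De Morgan]
= (C ∨ B ∨ (¬C ∧ A)) ∧ ¬C   [double negation]
= (C ∧ ¬C) ∨ (B ∧ ¬C) ∨ (¬C ∧ A ∧ ¬C)   [distribute ∧ over ∨]
= (B ∧ ¬C) ∨ (¬C ∧ A)   [simplify]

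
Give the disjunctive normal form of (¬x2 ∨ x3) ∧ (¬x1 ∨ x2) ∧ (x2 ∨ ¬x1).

(¬x2 ∧ ¬x1) ∨ (x3 ∧ ¬x1) ∨ (x3 ∧ x2)

(¬x2 ∨ x3) ∧ (¬x1 ∨ x2) ∧ (x2 ∨ ¬x1)
⇔ (¬x2 ∧ ¬x1 ∧ x2) ∨ (¬x2 ∧ ¬x1 ∧ ¬x1) ∨ (¬x2 ∧ x2 ∧ x2) ∨ (¬x2 ∧ x2 ∧ ¬x1) ∨ (x3 ∧ ¬x1 ∧ x2) ∨ (x3 ∧ ¬x1 ∧ ¬x1) ∨ (x3 ∧ x2 ∧ x2) ∨ (x3 ∧ x2 ∧ ¬x1)   — distribute ∧ over ∨
⇔ (¬x2 ∧ ¬x1) ∨ (x3 ∧ ¬x1) ∨ (x3 ∧ x2)   — simplify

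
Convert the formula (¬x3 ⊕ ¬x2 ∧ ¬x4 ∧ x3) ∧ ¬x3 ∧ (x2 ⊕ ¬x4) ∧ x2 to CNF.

(¬x3 ⊕ ¬x2 ∧ ¬x4 ∧ x3) ∧ ¬x3 ∧ (x2 ⊕ ¬x4) ∧ x2
⇔ (¬x3 ∨ ¬x2 ∧ ¬x4 ∧ x3) ∧ ¬(¬x3 ∧ ¬x2 ∧ ¬x4 ∧ x3) ∧ ¬x3 ∧ (x2 ⊕ ¬x4) ∧ x2   (expand ⊕)
⇔ (¬x3 ∨ ¬x2 ∧ ¬x4 ∧ x3) ∧ ¬(¬x3 ∧ ¬x2 ∧ ¬x4 ∧ x3) ∧ ¬x3 ∧ (x2 ∨ ¬x4) ∧ ¬(x2 ∧ ¬x4) ∧ x2   (expand ⊕)
⇔ (¬x3 ∨ ¬x2 ∧ ¬x4 ∧ x3) ∧ (¬¬x3 ∨ ¬¬x2 ∨ ¬¬x4 ∨ ¬x3) ∧ ¬x3 ∧ (x2 ∨ ¬x4) ∧ ¬(x2 ∧ ¬x4) ∧ x2   (De Morgan)
⇔ (¬x3 ∨ ¬x2 ∧ ¬x4 ∧ x3) ∧ (x3 ∨ ¬¬x2 ∨ ¬¬x4 ∨ ¬x3) ∧ ¬x3 ∧ (x2 ∨ ¬x4) ∧ ¬(x2 ∧ ¬x4) ∧ x2   (double negation)
⇔ (¬x3 ∨ ¬x2 ∧ ¬x4 ∧ x3) ∧ (x3 ∨ x2 ∨ ¬¬x4 ∨ ¬x3) ∧ ¬x3 ∧ (x2 ∨ ¬x4) ∧ ¬(x2 ∧ ¬x4) ∧ x2   (double negation)
⇔ (¬x3 ∨ ¬x2 ∧ ¬x4 ∧ x3) ∧ (x3 ∨ x2 ∨ x4 ∨ ¬x3) ∧ ¬x3 ∧ (x2 ∨ ¬x4) ∧ ¬(x2 ∧ ¬x4) ∧ x2   (double negation)
⇔ (¬x3 ∨ ¬x2 ∧ ¬x4 ∧ x3) ∧ (x3 ∨ x2 ∨ x4 ∨ ¬x3) ∧ ¬x3 ∧ (x2 ∨ ¬x4) ∧ (¬x2 ∨ ¬¬x4) ∧ x2   (De Morgan)
⇔ (¬x3 ∨ ¬x2 ∧ ¬x4 ∧ x3) ∧ (x3 ∨ x2 ∨ x4 ∨ ¬x3) ∧ ¬x3 ∧ (x2 ∨ ¬x4) ∧ (¬x2 ∨ x4) ∧ x2   (double negation)
⇔ (¬x3 ∨ ¬x2) ∧ (¬x3 ∨ ¬x4) ∧ (¬x3 ∨ x3) ∧ (x3 ∨ x2 ∨ x4 ∨ ¬x3) ∧ ¬x3 ∧ (x2 ∨ ¬x4) ∧ (¬x2 ∨ x4) ∧ x2   (distribute ∨ over ∧)
⇔ ¬x3 ∧ (¬x2 ∨ x4) ∧ x2   (simplify)

¬x3 ∧ (¬x2 ∨ x4) ∧ x2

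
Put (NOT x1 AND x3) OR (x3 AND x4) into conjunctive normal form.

(NOT x1 OR x4) AND x3

(NOT x1 AND x3) OR (x3 AND x4)
= (NOT x1 OR x3) AND (NOT x1 OR x4) AND (x3 OR x3) AND (x3 OR x4)   (distribute OR over AND)
= (NOT x1 OR x4) AND x3   (simplify)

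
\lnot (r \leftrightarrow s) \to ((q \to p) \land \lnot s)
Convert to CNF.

\lnot (r \leftrightarrow s) \to ((q \to p) \land \lnot s)
= \lnot \lnot (r \leftrightarrow s) \lor ((q \to p) \land \lnot s)   (eliminate \to)
= \lnot \lnot ((r \to s) \land (s \to r)) \lor ((q \to p) \land \lnot s)   (eliminate \leftrightarrow)
= \lnot \lnot ((\lnot r \lor s) \land (s \to r)) \lor ((q \to p) \land \lnot s)   (eliminate \to)
= \lnot \lnot ((\lnot r \lor s) \land (\lnot s \lor r)) \lor ((q \to p) \land \lnot s)   (eliminate \to)
= \lnot \lnot ((\lnot r \lor s) \land (\lnot s \lor r)) \lor ((\lnot q \lor p) \land \lnot s)   (eliminate \to)
= ((\lnot r \lor s) \land (\lnot s \lor r)) \lor ((\lnot q \lor p) \land \lnot s)   (double negation)
= (\lnot r \lor s \lor \lnot q \lor p) \land (\lnot r \lor s \lor \lnot s) \land (\lnot s \lor r \lor \lnot q \lor p) \land (\lnot s \lor r \lor \lnot s)   (distribute \lor over \land)
= (\lnot r \lor s \lor \lnot q \lor p) \land (\lnot s \lor r)   (simplify)

(\lnot r \lor s \lor \lnot q \lor p) \land (\lnot s \lor r)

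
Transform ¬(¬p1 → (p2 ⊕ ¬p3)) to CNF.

¬p1 ∧ (¬p2 ∨ ¬p3) ∧ (p3 ∨ p2)

¬(¬p1 → (p2 ⊕ ¬p3))
≡ ¬(¬¬p1 ∨ (p2 ⊕ ¬p3))
≡ ¬(¬¬p1 ∨ ((p2 ∨ ¬p3) ∧ ¬(p2 ∧ ¬p3)))
≡ ¬¬¬p1 ∧ ¬((p2 ∨ ¬p3) ∧ ¬(p2 ∧ ¬p3))
≡ ¬p1 ∧ ¬((p2 ∨ ¬p3) ∧ ¬(p2 ∧ ¬p3))
≡ ¬p1 ∧ (¬(p2 ∨ ¬p3) ∨ ¬¬(p2 ∧ ¬p3))
≡ ¬p1 ∧ ((¬p2 ∧ ¬¬p3) ∨ ¬¬(p2 ∧ ¬p3))
≡ ¬p1 ∧ ((¬p2 ∧ p3) ∨ ¬¬(p2 ∧ ¬p3))
≡ ¬p1 ∧ ((¬p2 ∧ p3) ∨ (p2 ∧ ¬p3))
≡ ¬p1 ∧ (¬p2 ∨ p2) ∧ (¬p2 ∨ ¬p3) ∧ (p3 ∨ p2) ∧ (p3 ∨ ¬p3)
≡ ¬p1 ∧ (¬p2 ∨ ¬p3) ∧ (p3 ∨ p2)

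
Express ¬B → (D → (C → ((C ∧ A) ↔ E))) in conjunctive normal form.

(B ∨ ¬D ∨ ¬C ∨ ¬A ∨ E) ∧ (B ∨ ¬D ∨ ¬C ∨ ¬E ∨ A)

¬B → (D → (C → ((C ∧ A) ↔ E)))
≡ ¬¬B ∨ (D → (C → ((C ∧ A) ↔ E)))   [eliminate →]
≡ ¬¬B ∨ ¬D ∨ (C → ((C ∧ A) ↔ E))   [eliminate →]
≡ ¬¬B ∨ ¬D ∨ ¬C ∨ ((C ∧ A) ↔ E)   [eliminate →]
≡ ¬¬B ∨ ¬D ∨ ¬C ∨ (((C ∧ A) → E) ∧ (E → (C ∧ A)))   [eliminate ↔]
≡ ¬¬B ∨ ¬D ∨ ¬C ∨ ((¬(C ∧ A) ∨ E) ∧ (E → (C ∧ A)))   [eliminate →]
≡ ¬¬B ∨ ¬D ∨ ¬C ∨ ((¬(C ∧ A) ∨ E) ∧ (¬E ∨ (C ∧ A)))   [eliminate →]
≡ B ∨ ¬D ∨ ¬C ∨ ((¬(C ∧ A) ∨ E) ∧ (¬E ∨ (C ∧ A)))   [double negation]
≡ B ∨ ¬D ∨ ¬C ∨ ((¬C ∨ ¬A ∨ E) ∧ (¬E ∨ (C ∧ A)))   [De Morgan]
≡ (B ∨ ¬D ∨ ¬C ∨ ¬C ∨ ¬A ∨ E) ∧ (B ∨ ¬D ∨ ¬C ∨ ¬E ∨ C) ∧ (B ∨ ¬D ∨ ¬C ∨ ¬E ∨ A)   [distribute ∨ over ∧]
≡ (B ∨ ¬D ∨ ¬C ∨ ¬A ∨ E) ∧ (B ∨ ¬D ∨ ¬C ∨ ¬E ∨ A)   [simplify]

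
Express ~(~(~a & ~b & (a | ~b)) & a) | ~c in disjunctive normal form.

~a | ~c

~(~(~a & ~b & (a | ~b)) & a) | ~c
= ~~(~a & ~b & (a | ~b)) | ~a | ~c   (De Morgan)
= (~a & ~b & (a | ~b)) | ~a | ~c   (double negation)
= (~a & ~b & a) | (~a & ~b & ~b) | ~a | ~c   (distribute & over |)
= ~a | ~c   (simplify)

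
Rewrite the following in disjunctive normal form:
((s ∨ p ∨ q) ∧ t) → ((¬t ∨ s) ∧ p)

((s ∨ p ∨ q) ∧ t) → ((¬t ∨ s) ∧ p)
≡ ¬((s ∨ p ∨ q) ∧ t) ∨ ((¬t ∨ s) ∧ p)
≡ ¬(s ∨ p ∨ q) ∨ ¬t ∨ ((¬t ∨ s) ∧ p)
≡ (¬s ∧ ¬p ∧ ¬q) ∨ ¬t ∨ ((¬t ∨ s) ∧ p)
≡ (¬s ∧ ¬p ∧ ¬q) ∨ ¬t ∨ (¬t ∧ p) ∨ (s ∧ p)
≡ (¬s ∧ ¬p ∧ ¬q) ∨ ¬t ∨ (s ∧ p)

(¬s ∧ ¬p ∧ ¬q) ∨ ¬t ∨ (s ∧ p)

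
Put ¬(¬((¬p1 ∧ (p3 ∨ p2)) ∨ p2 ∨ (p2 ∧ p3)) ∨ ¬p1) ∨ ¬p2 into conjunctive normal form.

p1 ∨ ¬p2

¬(¬((¬p1 ∧ (p3 ∨ p2)) ∨ p2 ∨ (p2 ∧ p3)) ∨ ¬p1) ∨ ¬p2
= (¬¬((¬p1 ∧ (p3 ∨ p2)) ∨ p2 ∨ (p2 ∧ p3)) ∧ ¬¬p1) ∨ ¬p2   [De Morgan]
= (((¬p1 ∧ (p3 ∨ p2)) ∨ p2 ∨ (p2 ∧ p3)) ∧ ¬¬p1) ∨ ¬p2   [double negation]
= (((¬p1 ∧ (p3 ∨ p2)) ∨ p2 ∨ (p2 ∧ p3)) ∧ p1) ∨ ¬p2   [double negation]
= (¬p1 ∨ p2 ∨ p2 ∨ ¬p2) ∧ (¬p1 ∨ p2 ∨ p3 ∨ ¬p2) ∧ (p3 ∨ p2 ∨ p2 ∨ p2 ∨ ¬p2) ∧ (p3 ∨ p2 ∨ p2 ∨ p3 ∨ ¬p2) ∧ (p1 ∨ ¬p2)   [distribute ∨ over ∧]
= p1 ∨ ¬p2   [simplify]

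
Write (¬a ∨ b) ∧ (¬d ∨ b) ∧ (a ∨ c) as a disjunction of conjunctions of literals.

(¬a ∨ b) ∧ (¬d ∨ b) ∧ (a ∨ c)
= (¬a ∧ ¬d ∧ a) ∨ (¬a ∧ ¬d ∧ c) ∨ (¬a ∧ b ∧ a) ∨ (¬a ∧ b ∧ c) ∨ (b ∧ ¬d ∧ a) ∨ (b ∧ ¬d ∧ c) ∨ (b ∧ b ∧ a) ∨ (b ∧ b ∧ c)   — distribute ∧ over ∨
= (¬a ∧ ¬d ∧ c) ∨ (b ∧ a) ∨ (b ∧ c)   — simplify

(¬a ∧ ¬d ∧ c) ∨ (b ∧ a) ∨ (b ∧ c)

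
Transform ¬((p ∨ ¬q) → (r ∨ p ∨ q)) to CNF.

¬r ∧ ¬p ∧ ¬q

¬((p ∨ ¬q) → (r ∨ p ∨ q))
= ¬(¬(p ∨ ¬q) ∨ r ∨ p ∨ q)
= ¬¬(p ∨ ¬q) ∧ ¬r ∧ ¬p ∧ ¬q
= (p ∨ ¬q) ∧ ¬r ∧ ¬p ∧ ¬q
= ¬r ∧ ¬p ∧ ¬q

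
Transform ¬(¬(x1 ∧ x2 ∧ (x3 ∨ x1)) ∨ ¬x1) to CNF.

¬(¬(x1 ∧ x2 ∧ (x3 ∨ x1)) ∨ ¬x1)
⇔ ¬¬(x1 ∧ x2 ∧ (x3 ∨ x1)) ∧ ¬¬x1   (De Morgan)
⇔ x1 ∧ x2 ∧ (x3 ∨ x1) ∧ ¬¬x1   (double negation)
⇔ x1 ∧ x2 ∧ (x3 ∨ x1) ∧ x1   (double negation)
⇔ x1 ∧ x2   (simplify)

x1 ∧ x2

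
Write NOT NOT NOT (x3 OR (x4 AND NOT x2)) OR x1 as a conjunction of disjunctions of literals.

NOT NOT NOT (x3 OR (x4 AND NOT x2)) OR x1
⇔ NOT (x3 OR (x4 AND NOT x2)) OR x1   [double negation]
⇔ (NOT x3 AND NOT (x4 AND NOT x2)) OR x1   [De Morgan]
⇔ (NOT x3 AND (NOT x4 OR NOT NOT x2)) OR x1   [De Morgan]
⇔ (NOT x3 AND (NOT x4 OR x2)) OR x1   [double negation]
⇔ (NOT x3 OR x1) AND (NOT x4 OR x2 OR x1)   [distribute OR over AND]

(NOT x3 OR x1) AND (NOT x4 OR x2 OR x1)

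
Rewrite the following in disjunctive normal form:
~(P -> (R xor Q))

(P & ~R & ~Q) | (P & Q & R)

~(P -> (R xor Q))
≡ ~(~P | (R xor Q))   [eliminate ->]
≡ ~(~P | (R & ~Q) | (~R & Q))   [expand xor]
≡ ~~P & ~(R & ~Q) & ~(~R & Q)   [De Morgan]
≡ P & ~(R & ~Q) & ~(~R & Q)   [double negation]
≡ P & (~R | ~~Q) & ~(~R & Q)   [De Morgan]
≡ P & (~R | Q) & ~(~R & Q)   [double negation]
≡ P & (~R | Q) & (~~R | ~Q)   [De Morgan]
≡ P & (~R | Q) & (R | ~Q)   [double negation]
≡ (P & ~R & R) | (P & ~R & ~Q) | (P & Q & R) | (P & Q & ~Q)   [distribute & over |]
≡ (P & ~R & ~Q) | (P & Q & R)   [simplify]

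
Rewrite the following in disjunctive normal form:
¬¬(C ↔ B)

(¬C ∧ ¬B) ∨ (B ∧ C)

¬¬(C ↔ B)
⇔ ¬¬((C → B) ∧ (B → C))   (eliminate ↔)
⇔ ¬¬((¬C ∨ B) ∧ (B → C))   (eliminate →)
⇔ ¬¬((¬C ∨ B) ∧ (¬B ∨ C))   (eliminate →)
⇔ (¬C ∨ B) ∧ (¬B ∨ C)   (double negation)
⇔ (¬C ∧ ¬B) ∨ (¬C ∧ C) ∨ (B ∧ ¬B) ∨ (B ∧ C)   (distribute ∧ over ∨)
⇔ (¬C ∧ ¬B) ∨ (B ∧ C)   (simplify)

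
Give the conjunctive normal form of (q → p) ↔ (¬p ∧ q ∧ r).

(q → p) ↔ (¬p ∧ q ∧ r)
≡ ((q → p) → (¬p ∧ q ∧ r)) ∧ ((¬p ∧ q ∧ r) → (q → p))   — eliminate ↔
≡ (¬(q → p) ∨ (¬p ∧ q ∧ r)) ∧ ((¬p ∧ q ∧ r) → (q → p))   — eliminate →
≡ (¬(¬q ∨ p) ∨ (¬p ∧ q ∧ r)) ∧ ((¬p ∧ q ∧ r) → (q → p))   — eliminate →
≡ (¬(¬q ∨ p) ∨ (¬p ∧ q ∧ r)) ∧ (¬(¬p ∧ q ∧ r) ∨ (q → p))   — eliminate →
≡ (¬(¬q ∨ p) ∨ (¬p ∧ q ∧ r)) ∧ (¬(¬p ∧ q ∧ r) ∨ ¬q ∨ p)   — eliminate →
≡ ((¬¬q ∧ ¬p) ∨ (¬p ∧ q ∧ r)) ∧ (¬(¬p ∧ q ∧ r) ∨ ¬q ∨ p)   — De Morgan
≡ ((q ∧ ¬p) ∨ (¬p ∧ q ∧ r)) ∧ (¬(¬p ∧ q ∧ r) ∨ ¬q ∨ p)   — double negation
≡ ((q ∧ ¬p) ∨ (¬p ∧ q ∧ r)) ∧ (¬¬p ∨ ¬q ∨ ¬r ∨ ¬q ∨ p)   — De Morgan
≡ ((q ∧ ¬p) ∨ (¬p ∧ q ∧ r)) ∧ (p ∨ ¬q ∨ ¬r ∨ ¬q ∨ p)   — double negation
≡ (q ∨ ¬p) ∧ (q ∨ q) ∧ (q ∨ r) ∧ (¬p ∨ ¬p) ∧ (¬p ∨ q) ∧ (¬p ∨ r) ∧ (p ∨ ¬q ∨ ¬r ∨ ¬q ∨ p)   — distribute ∨ over ∧
≡ q ∧ ¬p ∧ (p ∨ ¬q ∨ ¬r)   — simplify

q ∧ ¬p ∧ (p ∨ ¬q ∨ ¬r)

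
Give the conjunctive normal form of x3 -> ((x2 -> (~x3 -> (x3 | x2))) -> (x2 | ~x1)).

~x3 | x2 | ~x1

x3 -> ((x2 -> (~x3 -> (x3 | x2))) -> (x2 | ~x1))
⇔ ~x3 | ((x2 -> (~x3 -> (x3 | x2))) -> (x2 | ~x1))   — eliminate ->
⇔ ~x3 | ~(x2 -> (~x3 -> (x3 | x2))) | x2 | ~x1   — eliminate ->
⇔ ~x3 | ~(~x2 | (~x3 -> (x3 | x2))) | x2 | ~x1   — eliminate ->
⇔ ~x3 | ~(~x2 | ~~x3 | x3 | x2) | x2 | ~x1   — eliminate ->
⇔ ~x3 | (~~x2 & ~~~x3 & ~x3 & ~x2) | x2 | ~x1   — De Morgan
⇔ ~x3 | (x2 & ~~~x3 & ~x3 & ~x2) | x2 | ~x1   — double negation
⇔ ~x3 | (x2 & ~x3 & ~x3 & ~x2) | x2 | ~x1   — double negation
⇔ (~x3 | x2 | x2 | ~x1) & (~x3 | ~x3 | x2 | ~x1) & (~x3 | ~x3 | x2 | ~x1) & (~x3 | ~x2 | x2 | ~x1)   — distribute | over &
⇔ ~x3 | x2 | ~x1   — simplify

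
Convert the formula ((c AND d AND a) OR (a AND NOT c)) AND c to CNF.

((c AND d AND a) OR (a AND NOT c)) AND c
≡ (c OR a) AND (c OR NOT c) AND (d OR a) AND (d OR NOT c) AND (a OR a) AND (a OR NOT c) AND c   [distribute OR over AND]
≡ (d OR NOT c) AND a AND c   [simplify]

(d OR NOT c) AND a AND c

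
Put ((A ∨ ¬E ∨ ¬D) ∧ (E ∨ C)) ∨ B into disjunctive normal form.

(A ∧ E) ∨ (A ∧ C) ∨ (¬E ∧ C) ∨ (¬D ∧ E) ∨ (¬D ∧ C) ∨ B

((A ∨ ¬E ∨ ¬D) ∧ (E ∨ C)) ∨ B
⇔ (A ∧ E) ∨ (A ∧ C) ∨ (¬E ∧ E) ∨ (¬E ∧ C) ∨ (¬D ∧ E) ∨ (¬D ∧ C) ∨ B   [distribute ∧ over ∨]
⇔ (A ∧ E) ∨ (A ∧ C) ∨ (¬E ∧ C) ∨ (¬D ∧ E) ∨ (¬D ∧ C) ∨ B   [simplify]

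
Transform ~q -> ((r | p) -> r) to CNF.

q | ~p | r

~q -> ((r | p) -> r)
= ~~q | ((r | p) -> r)   [eliminate ->]
= ~~q | ~(r | p) | r   [eliminate ->]
= q | ~(r | p) | r   [double negation]
= q | (~r & ~p) | r   [De Morgan]
= (q | ~r | r) & (q | ~p | r)   [distribute | over &]
= q | ~p | r   [simplify]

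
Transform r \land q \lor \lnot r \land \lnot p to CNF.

r \land q \lor \lnot r \land \lnot p
⇔ (r \lor \lnot r) \land (r \lor \lnot p) \land (q \lor \lnot r) \land (q \lor \lnot p)   [distribute \lor over \land]
⇔ (r \lor \lnot p) \land (q \lor \lnot r) \land (q \lor \lnot p)   [simplify]

(r \lor \lnot p) \land (q \lor \lnot r) \land (q \lor \lnot p)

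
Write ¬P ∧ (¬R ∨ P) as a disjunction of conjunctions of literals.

¬P ∧ (¬R ∨ P)
= (¬P ∧ ¬R) ∨ (¬P ∧ P)   [distribute ∧ over ∨]
= ¬P ∧ ¬R   [simplify]

¬P ∧ ¬R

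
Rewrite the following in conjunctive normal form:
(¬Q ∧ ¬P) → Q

Q ∨ P

(¬Q ∧ ¬P) → Q
= ¬(¬Q ∧ ¬P) ∨ Q   [eliminate →]
= ¬¬Q ∨ ¬¬P ∨ Q   [De Morgan]
= Q ∨ ¬¬P ∨ Q   [double negation]
= Q ∨ P ∨ Q   [double negation]
= Q ∨ P   [simplify]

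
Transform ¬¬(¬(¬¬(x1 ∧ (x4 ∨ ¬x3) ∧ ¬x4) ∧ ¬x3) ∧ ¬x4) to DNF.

¬x1 ∧ ¬x4 ∨ ¬x4 ∧ x3

¬¬(¬(¬¬(x1 ∧ (x4 ∨ ¬x3) ∧ ¬x4) ∧ ¬x3) ∧ ¬x4)
≡ ¬(¬¬(x1 ∧ (x4 ∨ ¬x3) ∧ ¬x4) ∧ ¬x3) ∧ ¬x4   [double negation]
≡ (¬¬¬(x1 ∧ (x4 ∨ ¬x3) ∧ ¬x4) ∨ ¬¬x3) ∧ ¬x4   [De Morgan]
≡ (¬(x1 ∧ (x4 ∨ ¬x3) ∧ ¬x4) ∨ ¬¬x3) ∧ ¬x4   [double negation]
≡ (¬x1 ∨ ¬(x4 ∨ ¬x3) ∨ ¬¬x4 ∨ ¬¬x3) ∧ ¬x4   [De Morgan]
≡ (¬x1 ∨ ¬x4 ∧ ¬¬x3 ∨ ¬¬x4 ∨ ¬¬x3) ∧ ¬x4   [De Morgan]
≡ (¬x1 ∨ ¬x4 ∧ x3 ∨ ¬¬x4 ∨ ¬¬x3) ∧ ¬x4   [double negation]
≡ (¬x1 ∨ ¬x4 ∧ x3 ∨ x4 ∨ ¬¬x3) ∧ ¬x4   [double negation]
≡ (¬x1 ∨ ¬x4 ∧ x3 ∨ x4 ∨ x3) ∧ ¬x4   [double negation]
≡ ¬x1 ∧ ¬x4 ∨ ¬x4 ∧ x3 ∧ ¬x4 ∨ x4 ∧ ¬x4 ∨ x3 ∧ ¬x4   [distribute ∧ over ∨]
≡ ¬x1 ∧ ¬x4 ∨ ¬x4 ∧ x3   [simplify]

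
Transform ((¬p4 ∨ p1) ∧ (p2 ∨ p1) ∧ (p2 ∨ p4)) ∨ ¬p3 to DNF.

(¬p4 ∧ p2) ∨ (p1 ∧ p2) ∨ (p1 ∧ p4) ∨ ¬p3

((¬p4 ∨ p1) ∧ (p2 ∨ p1) ∧ (p2 ∨ p4)) ∨ ¬p3
= (¬p4 ∧ p2 ∧ p2) ∨ (¬p4 ∧ p2 ∧ p4) ∨ (¬p4 ∧ p1 ∧ p2) ∨ (¬p4 ∧ p1 ∧ p4) ∨ (p1 ∧ p2 ∧ p2) ∨ (p1 ∧ p2 ∧ p4) ∨ (p1 ∧ p1 ∧ p2) ∨ (p1 ∧ p1 ∧ p4) ∨ ¬p3
= (¬p4 ∧ p2) ∨ (p1 ∧ p2) ∨ (p1 ∧ p4) ∨ ¬p3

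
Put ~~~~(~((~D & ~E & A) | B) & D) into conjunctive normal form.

~~~~(~((~D & ~E & A) | B) & D)
⇔ ~~(~((~D & ~E & A) | B) & D)   (double negation)
⇔ ~((~D & ~E & A) | B) & D   (double negation)
⇔ ~(~D & ~E & A) & ~B & D   (De Morgan)
⇔ (~~D | ~~E | ~A) & ~B & D   (De Morgan)
⇔ (D | ~~E | ~A) & ~B & D   (double negation)
⇔ (D | E | ~A) & ~B & D   (double negation)
⇔ ~B & D   (simplify)

~B & D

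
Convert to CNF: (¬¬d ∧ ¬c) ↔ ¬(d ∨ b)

(¬¬d ∧ ¬c) ↔ ¬(d ∨ b)
≡ ((¬¬d ∧ ¬c) → ¬(d ∨ b)) ∧ (¬(d ∨ b) → (¬¬d ∧ ¬c))
≡ (¬(¬¬d ∧ ¬c) ∨ ¬(d ∨ b)) ∧ (¬(d ∨ b) → (¬¬d ∧ ¬c))
≡ (¬(¬¬d ∧ ¬c) ∨ ¬(d ∨ b)) ∧ (¬¬(d ∨ b) ∨ (¬¬d ∧ ¬c))
≡ (¬¬¬d ∨ ¬¬c ∨ ¬(d ∨ b)) ∧ (¬¬(d ∨ b) ∨ (¬¬d ∧ ¬c))
≡ (¬d ∨ ¬¬c ∨ ¬(d ∨ b)) ∧ (¬¬(d ∨ b) ∨ (¬¬d ∧ ¬c))
≡ (¬d ∨ c ∨ ¬(d ∨ b)) ∧ (¬¬(d ∨ b) ∨ (¬¬d ∧ ¬c))
≡ (¬d ∨ c ∨ (¬d ∧ ¬b)) ∧ (¬¬(d ∨ b) ∨ (¬¬d ∧ ¬c))
≡ (¬d ∨ c ∨ (¬d ∧ ¬b)) ∧ (d ∨ b ∨ (¬¬d ∧ ¬c))
≡ (¬d ∨ c ∨ (¬d ∧ ¬b)) ∧ (d ∨ b ∨ (d ∧ ¬c))
≡ (¬d ∨ c ∨ ¬d) ∧ (¬d ∨ c ∨ ¬b) ∧ (d ∨ b ∨ d) ∧ (d ∨ b ∨ ¬c)
≡ (¬d ∨ c) ∧ (d ∨ b)

(¬d ∨ c) ∧ (d ∨ b)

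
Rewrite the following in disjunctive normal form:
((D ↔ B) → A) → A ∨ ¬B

((D ↔ B) → A) → A ∨ ¬B
≡ ¬((D ↔ B) → A) ∨ A ∨ ¬B   (eliminate →)
≡ ¬(¬(D ↔ B) ∨ A) ∨ A ∨ ¬B   (eliminate →)
≡ ¬(¬((D → B) ∧ (B → D)) ∨ A) ∨ A ∨ ¬B   (eliminate ↔)
≡ ¬(¬((¬D ∨ B) ∧ (B → D)) ∨ A) ∨ A ∨ ¬B   (eliminate →)
≡ ¬(¬((¬D ∨ B) ∧ (¬B ∨ D)) ∨ A) ∨ A ∨ ¬B   (eliminate →)
≡ ¬¬((¬D ∨ B) ∧ (¬B ∨ D)) ∧ ¬A ∨ A ∨ ¬B   (De Morgan)
≡ (¬D ∨ B) ∧ (¬B ∨ D) ∧ ¬A ∨ A ∨ ¬B   (double negation)
≡ ¬D ∧ ¬B ∧ ¬A ∨ ¬D ∧ D ∧ ¬A ∨ B ∧ ¬B ∧ ¬A ∨ B ∧ D ∧ ¬A ∨ A ∨ ¬B   (distribute ∧ over ∨)
≡ B ∧ D ∧ ¬A ∨ A ∨ ¬B   (simplify)

B ∧ D ∧ ¬A ∨ A ∨ ¬B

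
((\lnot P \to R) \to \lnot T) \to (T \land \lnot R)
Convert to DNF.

((\lnot P \to R) \to \lnot T) \to (T \land \lnot R)
⇔ \lnot ((\lnot P \to R) \to \lnot T) \lor (T \land \lnot R)   [eliminate \to]
⇔ \lnot (\lnot (\lnot P \to R) \lor \lnot T) \lor (T \land \lnot R)   [eliminate \to]
⇔ \lnot (\lnot (\lnot \lnot P \lor R) \lor \lnot T) \lor (T \land \lnot R)   [eliminate \to]
⇔ (\lnot \lnot (\lnot \lnot P \lor R) \land \lnot \lnot T) \lor (T \land \lnot R)   [De Morgan]
⇔ ((\lnot \lnot P \lor R) \land \lnot \lnot T) \lor (T \land \lnot R)   [double negation]
⇔ ((P \lor R) \land \lnot \lnot T) \lor (T \land \lnot R)   [double negation]
⇔ ((P \lor R) \land T) \lor (T \land \lnot R)   [double negation]
⇔ (P \land T) \lor (R \land T) \lor (T \land \lnot R)   [distribute \land over \lor]

(P \land T) \lor (R \land T) \lor (T \land \lnot R)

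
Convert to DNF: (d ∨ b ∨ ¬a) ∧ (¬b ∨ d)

(d ∨ b ∨ ¬a) ∧ (¬b ∨ d)
≡ d ∧ ¬b ∨ d ∧ d ∨ b ∧ ¬b ∨ b ∧ d ∨ ¬a ∧ ¬b ∨ ¬a ∧ d   [distribute ∧ over ∨]
≡ d ∨ ¬a ∧ ¬b   [simplify]

d ∨ ¬a ∧ ¬b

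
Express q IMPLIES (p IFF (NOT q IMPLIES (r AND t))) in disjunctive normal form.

NOT q OR (q AND p) OR (r AND t AND p)

q IMPLIES (p IFF (NOT q IMPLIES (r AND t)))
⇔ NOT q OR (p IFF (NOT q IMPLIES (r AND t)))   [eliminate IMPLIES]
⇔ NOT q OR ((p IMPLIES (NOT q IMPLIES (r AND t))) AND ((NOT q IMPLIES (r AND t)) IMPLIES p))   [eliminate IFF]
⇔ NOT q OR ((NOT p OR (NOT q IMPLIES (r AND t))) AND ((NOT q IMPLIES (r AND t)) IMPLIES p))   [eliminate IMPLIES]
⇔ NOT q OR ((NOT p OR NOT NOT q OR (r AND t)) AND ((NOT q IMPLIES (r AND t)) IMPLIES p))   [eliminate IMPLIES]
⇔ NOT q OR ((NOT p OR NOT NOT q OR (r AND t)) AND (NOT (NOT q IMPLIES (r AND t)) OR p))   [eliminate IMPLIES]
⇔ NOT q OR ((NOT p OR NOT NOT q OR (r AND t)) AND (NOT (NOT NOT q OR (r AND t)) OR p))   [eliminate IMPLIES]
⇔ NOT q OR ((NOT p OR q OR (r AND t)) AND (NOT (NOT NOT q OR (r AND t)) OR p))   [double negation]
⇔ NOT q OR ((NOT p OR q OR (r AND t)) AND ((NOT NOT NOT q AND NOT (r AND t)) OR p))   [De Morgan]
⇔ NOT q OR ((NOT p OR q OR (r AND t)) AND ((NOT q AND NOT (r AND t)) OR p))   [double negation]
⇔ NOT q OR ((NOT p OR q OR (r AND t)) AND ((NOT q AND (NOT r OR NOT t)) OR p))   [De Morgan]
⇔ NOT q OR (NOT p AND NOT q AND NOT r) OR (NOT p AND NOT q AND NOT t) OR (NOT p AND p) OR (q AND NOT q AND NOT r) OR (q AND NOT q AND NOT t) OR (q AND p) OR (r AND t AND NOT q AND NOT r) OR (r AND t AND NOT q AND NOT t) OR (r AND t AND p)   [distribute AND over OR]
⇔ NOT q OR (q AND p) OR (r AND t AND p)   [simplify]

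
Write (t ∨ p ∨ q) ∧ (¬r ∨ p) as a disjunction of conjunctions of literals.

(t ∨ p ∨ q) ∧ (¬r ∨ p)
⇔ (t ∧ ¬r) ∨ (t ∧ p) ∨ (p ∧ ¬r) ∨ (p ∧ p) ∨ (q ∧ ¬r) ∨ (q ∧ p)   — distribute ∧ over ∨
⇔ (t ∧ ¬r) ∨ p ∨ (q ∧ ¬r)   — simplify

(t ∧ ¬r) ∨ p ∨ (q ∧ ¬r)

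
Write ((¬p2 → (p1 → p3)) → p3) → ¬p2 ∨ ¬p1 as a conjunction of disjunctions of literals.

((¬p2 → (p1 → p3)) → p3) → ¬p2 ∨ ¬p1
≡ ¬((¬p2 → (p1 → p3)) → p3) ∨ ¬p2 ∨ ¬p1
≡ ¬(¬(¬p2 → (p1 → p3)) ∨ p3) ∨ ¬p2 ∨ ¬p1
≡ ¬(¬(¬¬p2 ∨ (p1 → p3)) ∨ p3) ∨ ¬p2 ∨ ¬p1
≡ ¬(¬(¬¬p2 ∨ ¬p1 ∨ p3) ∨ p3) ∨ ¬p2 ∨ ¬p1
≡ ¬¬(¬¬p2 ∨ ¬p1 ∨ p3) ∧ ¬p3 ∨ ¬p2 ∨ ¬p1
≡ (¬¬p2 ∨ ¬p1 ∨ p3) ∧ ¬p3 ∨ ¬p2 ∨ ¬p1
≡ (p2 ∨ ¬p1 ∨ p3) ∧ ¬p3 ∨ ¬p2 ∨ ¬p1
≡ (p2 ∨ ¬p1 ∨ p3 ∨ ¬p2 ∨ ¬p1) ∧ (¬p3 ∨ ¬p2 ∨ ¬p1)
≡ ¬p3 ∨ ¬p2 ∨ ¬p1

¬p3 ∨ ¬p2 ∨ ¬p1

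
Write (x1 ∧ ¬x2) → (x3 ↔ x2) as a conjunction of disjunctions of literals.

¬x1 ∨ x2 ∨ ¬x3

(x1 ∧ ¬x2) → (x3 ↔ x2)
≡ ¬(x1 ∧ ¬x2) ∨ (x3 ↔ x2)   [eliminate →]
≡ ¬(x1 ∧ ¬x2) ∨ ((x3 → x2) ∧ (x2 → x3))   [eliminate ↔]
≡ ¬(x1 ∧ ¬x2) ∨ ((¬x3 ∨ x2) ∧ (x2 → x3))   [eliminate →]
≡ ¬(x1 ∧ ¬x2) ∨ ((¬x3 ∨ x2) ∧ (¬x2 ∨ x3))   [eliminate →]
≡ ¬x1 ∨ ¬¬x2 ∨ ((¬x3 ∨ x2) ∧ (¬x2 ∨ x3))   [De Morgan]
≡ ¬x1 ∨ x2 ∨ ((¬x3 ∨ x2) ∧ (¬x2 ∨ x3))   [double negation]
≡ (¬x1 ∨ x2 ∨ ¬x3 ∨ x2) ∧ (¬x1 ∨ x2 ∨ ¬x2 ∨ x3)   [distribute ∨ over ∧]
≡ ¬x1 ∨ x2 ∨ ¬x3   [simplify]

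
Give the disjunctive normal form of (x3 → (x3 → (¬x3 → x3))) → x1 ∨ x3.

(x3 → (x3 → (¬x3 → x3))) → x1 ∨ x3
= ¬(x3 → (x3 → (¬x3 → x3))) ∨ x1 ∨ x3   — eliminate →
= ¬(¬x3 ∨ (x3 → (¬x3 → x3))) ∨ x1 ∨ x3   — eliminate →
= ¬(¬x3 ∨ ¬x3 ∨ (¬x3 → x3)) ∨ x1 ∨ x3   — eliminate →
= ¬(¬x3 ∨ ¬x3 ∨ ¬¬x3 ∨ x3) ∨ x1 ∨ x3   — eliminate →
= ¬¬x3 ∧ ¬¬x3 ∧ ¬¬¬x3 ∧ ¬x3 ∨ x1 ∨ x3   — De Morgan
= x3 ∧ ¬¬x3 ∧ ¬¬¬x3 ∧ ¬x3 ∨ x1 ∨ x3   — double negation
= x3 ∧ x3 ∧ ¬¬¬x3 ∧ ¬x3 ∨ x1 ∨ x3   — double negation
= x3 ∧ x3 ∧ ¬x3 ∧ ¬x3 ∨ x1 ∨ x3   — double negation
= x1 ∨ x3   — simplify

x1 ∨ x3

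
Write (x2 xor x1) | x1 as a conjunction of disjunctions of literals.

x2 | x1

(x2 xor x1) | x1
⇔ ((x2 | x1) & ~(x2 & x1)) | x1   (expand xor)
⇔ ((x2 | x1) & (~x2 | ~x1)) | x1   (De Morgan)
⇔ (x2 | x1 | x1) & (~x2 | ~x1 | x1)   (distribute | over &)
⇔ x2 | x1   (simplify)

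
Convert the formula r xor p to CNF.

r xor p
⇔ (r | p) & ~(r & p)
⇔ (r | p) & (~r | ~p)

(r | p) & (~r | ~p)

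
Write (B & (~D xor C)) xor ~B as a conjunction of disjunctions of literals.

(B & (~D xor C)) xor ~B
⇔ ((B & (~D xor C)) | ~B) & ~(B & (~D xor C) & ~B)   [expand xor]
⇔ ((B & (~D | C) & ~(~D & C)) | ~B) & ~(B & (~D xor C) & ~B)   [expand xor]
⇔ ((B & (~D | C) & ~(~D & C)) | ~B) & ~(B & (~D | C) & ~(~D & C) & ~B)   [expand xor]
⇔ ((B & (~D | C) & (~~D | ~C)) | ~B) & ~(B & (~D | C) & ~(~D & C) & ~B)   [De Morgan]
⇔ ((B & (~D | C) & (D | ~C)) | ~B) & ~(B & (~D | C) & ~(~D & C) & ~B)   [double negation]
⇔ ((B & (~D | C) & (D | ~C)) | ~B) & (~B | ~(~D | C) | ~~(~D & C) | ~~B)   [De Morgan]
⇔ ((B & (~D | C) & (D | ~C)) | ~B) & (~B | (~~D & ~C) | ~~(~D & C) | ~~B)   [De Morgan]
⇔ ((B & (~D | C) & (D | ~C)) | ~B) & (~B | (D & ~C) | ~~(~D & C) | ~~B)   [double negation]
⇔ ((B & (~D | C) & (D | ~C)) | ~B) & (~B | (D & ~C) | (~D & C) | ~~B)   [double negation]
⇔ ((B & (~D | C) & (D | ~C)) | ~B) & (~B | (D & ~C) | (~D & C) | B)   [double negation]
⇔ (B | ~B) & (~D | C | ~B) & (D | ~C | ~B) & (~B | D | ~D | B) & (~B | D | C | B) & (~B | ~C | ~D | B) & (~B | ~C | C | B)   [distribute | over &]
⇔ (~D | C | ~B) & (D | ~C | ~B)   [simplify]

(~D | C | ~B) & (D | ~C | ~B)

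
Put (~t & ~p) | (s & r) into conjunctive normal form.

(~t & ~p) | (s & r)
≡ (~t | s) & (~t | r) & (~p | s) & (~p | r)   [distribute | over &]

(~t | s) & (~t | r) & (~p | s) & (~p | r)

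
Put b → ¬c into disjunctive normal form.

b → ¬c
≡ ¬b ∨ ¬c   [eliminate →]

¬b ∨ ¬c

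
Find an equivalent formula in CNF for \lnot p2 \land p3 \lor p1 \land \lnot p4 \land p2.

(\lnot p2 \lor p1) \land (\lnot p2 \lor \lnot p4) \land (p3 \lor p1) \land (p3 \lor \lnot p4) \land (p3 \lor p2)

\lnot p2 \land p3 \lor p1 \land \lnot p4 \land p2
≡ (\lnot p2 \lor p1) \land (\lnot p2 \lor \lnot p4) \land (\lnot p2 \lor p2) \land (p3 \lor p1) \land (p3 \lor \lnot p4) \land (p3 \lor p2)
≡ (\lnot p2 \lor p1) \land (\lnot p2 \lor \lnot p4) \land (p3 \lor p1) \land (p3 \lor \lnot p4) \land (p3 \lor p2)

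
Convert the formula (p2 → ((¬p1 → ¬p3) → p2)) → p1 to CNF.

(p2 → ((¬p1 → ¬p3) → p2)) → p1
= ¬(p2 → ((¬p1 → ¬p3) → p2)) ∨ p1   [eliminate →]
= ¬(¬p2 ∨ ((¬p1 → ¬p3) → p2)) ∨ p1   [eliminate →]
= ¬(¬p2 ∨ ¬(¬p1 → ¬p3) ∨ p2) ∨ p1   [eliminate →]
= ¬(¬p2 ∨ ¬(¬¬p1 ∨ ¬p3) ∨ p2) ∨ p1   [eliminate →]
= ¬¬p2 ∧ ¬¬(¬¬p1 ∨ ¬p3) ∧ ¬p2 ∨ p1   [De Morgan]
= p2 ∧ ¬¬(¬¬p1 ∨ ¬p3) ∧ ¬p2 ∨ p1   [double negation]
= p2 ∧ (¬¬p1 ∨ ¬p3) ∧ ¬p2 ∨ p1   [double negation]
= p2 ∧ (p1 ∨ ¬p3) ∧ ¬p2 ∨ p1   [double negation]
= (p2 ∨ p1) ∧ (p1 ∨ ¬p3 ∨ p1) ∧ (¬p2 ∨ p1)   [distribute ∨ over ∧]
= (p2 ∨ p1) ∧ (p1 ∨ ¬p3) ∧ (¬p2 ∨ p1)   [simplify]

(p2 ∨ p1) ∧ (p1 ∨ ¬p3) ∧ (¬p2 ∨ p1)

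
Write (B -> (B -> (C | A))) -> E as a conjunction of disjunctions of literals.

(B -> (B -> (C | A))) -> E
≡ ~(B -> (B -> (C | A))) | E   [eliminate ->]
≡ ~(~B | (B -> (C | A))) | E   [eliminate ->]
≡ ~(~B | ~B | C | A) | E   [eliminate ->]
≡ (~~B & ~~B & ~C & ~A) | E   [De Morgan]
≡ (B & ~~B & ~C & ~A) | E   [double negation]
≡ (B & B & ~C & ~A) | E   [double negation]
≡ (B | E) & (B | E) & (~C | E) & (~A | E)   [distribute | over &]
≡ (B | E) & (~C | E) & (~A | E)   [simplify]

(B | E) & (~C | E) & (~A | E)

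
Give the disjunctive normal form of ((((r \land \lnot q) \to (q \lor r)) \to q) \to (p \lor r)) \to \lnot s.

((((r \land \lnot q) \to (q \lor r)) \to q) \to (p \lor r)) \to \lnot s
≡ \lnot ((((r \land \lnot q) \to (q \lor r)) \to q) \to (p \lor r)) \lor \lnot s   [eliminate \to]
≡ \lnot (\lnot (((r \land \lnot q) \to (q \lor r)) \to q) \lor p \lor r) \lor \lnot s   [eliminate \to]
≡ \lnot (\lnot (\lnot ((r \land \lnot q) \to (q \lor r)) \lor q) \lor p \lor r) \lor \lnot s   [eliminate \to]
≡ \lnot (\lnot (\lnot (\lnot (r \land \lnot q) \lor q \lor r) \lor q) \lor p \lor r) \lor \lnot s   [eliminate \to]
≡ (\lnot \lnot (\lnot (\lnot (r \land \lnot q) \lor q \lor r) \lor q) \land \lnot p \land \lnot r) \lor \lnot s   [De Morgan]
≡ ((\lnot (\lnot (r \land \lnot q) \lor q \lor r) \lor q) \land \lnot p \land \lnot r) \lor \lnot s   [double negation]
≡ (((\lnot \lnot (r \land \lnot q) \land \lnot q \land \lnot r) \lor q) \land \lnot p \land \lnot r) \lor \lnot s   [De Morgan]
≡ (((r \land \lnot q \land \lnot q \land \lnot r) \lor q) \land \lnot p \land \lnot r) \lor \lnot s   [double negation]
≡ (r \land \lnot q \land \lnot q \land \lnot r \land \lnot p \land \lnot r) \lor (q \land \lnot p \land \lnot r) \lor \lnot s   [distribute \land over \lor]
≡ (q \land \lnot p \land \lnot r) \lor \lnot s   [simplify]

(q \land \lnot p \land \lnot r) \lor \lnot s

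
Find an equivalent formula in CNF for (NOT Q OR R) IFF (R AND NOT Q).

(Q OR R) AND (NOT R OR NOT Q)

(NOT Q OR R) IFF (R AND NOT Q)
≡ ((NOT Q OR R) IMPLIES (R AND NOT Q)) AND ((R AND NOT Q) IMPLIES (NOT Q OR R))
≡ (NOT (NOT Q OR R) OR (R AND NOT Q)) AND ((R AND NOT Q) IMPLIES (NOT Q OR R))
≡ (NOT (NOT Q OR R) OR (R AND NOT Q)) AND (NOT (R AND NOT Q) OR NOT Q OR R)
≡ ((NOT NOT Q AND NOT R) OR (R AND NOT Q)) AND (NOT (R AND NOT Q) OR NOT Q OR R)
≡ ((Q AND NOT R) OR (R AND NOT Q)) AND (NOT (R AND NOT Q) OR NOT Q OR R)
≡ ((Q AND NOT R) OR (R AND NOT Q)) AND (NOT R OR NOT NOT Q OR NOT Q OR R)
≡ ((Q AND NOT R) OR (R AND NOT Q)) AND (NOT R OR Q OR NOT Q OR R)
≡ (Q OR R) AND (Q OR NOT Q) AND (NOT R OR R) AND (NOT R OR NOT Q) AND (NOT R OR Q OR NOT Q OR R)
≡ (Q OR R) AND (NOT R OR NOT Q)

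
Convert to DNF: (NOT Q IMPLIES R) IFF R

(NOT Q IMPLIES R) IFF R
≡ ((NOT Q IMPLIES R) IMPLIES R) AND (R IMPLIES (NOT Q IMPLIES R))   (eliminate IFF)
≡ (NOT (NOT Q IMPLIES R) OR R) AND (R IMPLIES (NOT Q IMPLIES R))   (eliminate IMPLIES)
≡ (NOT (NOT NOT Q OR R) OR R) AND (R IMPLIES (NOT Q IMPLIES R))   (eliminate IMPLIES)
≡ (NOT (NOT NOT Q OR R) OR R) AND (NOT R OR (NOT Q IMPLIES R))   (eliminate IMPLIES)
≡ (NOT (NOT NOT Q OR R) OR R) AND (NOT R OR NOT NOT Q OR R)   (eliminate IMPLIES)
≡ ((NOT NOT NOT Q AND NOT R) OR R) AND (NOT R OR NOT NOT Q OR R)   (De Morgan)
≡ ((NOT Q AND NOT R) OR R) AND (NOT R OR NOT NOT Q OR R)   (double negation)
≡ ((NOT Q AND NOT R) OR R) AND (NOT R OR Q OR R)   (double negation)
≡ (NOT Q AND NOT R AND NOT R) OR (NOT Q AND NOT R AND Q) OR (NOT Q AND NOT R AND R) OR (R AND NOT R) OR (R AND Q) OR (R AND R)   (distribute AND over OR)
≡ (NOT Q AND NOT R) OR R   (simplify)

(NOT Q AND NOT R) OR R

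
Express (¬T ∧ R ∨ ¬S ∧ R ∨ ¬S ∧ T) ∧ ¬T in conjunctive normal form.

(R ∨ ¬S) ∧ (R ∨ T) ∧ ¬T

(¬T ∧ R ∨ ¬S ∧ R ∨ ¬S ∧ T) ∧ ¬T
≡ (¬T ∨ ¬S ∨ ¬S) ∧ (¬T ∨ ¬S ∨ T) ∧ (¬T ∨ R ∨ ¬S) ∧ (¬T ∨ R ∨ T) ∧ (R ∨ ¬S ∨ ¬S) ∧ (R ∨ ¬S ∨ T) ∧ (R ∨ R ∨ ¬S) ∧ (R ∨ R ∨ T) ∧ ¬T   — distribute ∨ over ∧
≡ (R ∨ ¬S) ∧ (R ∨ T) ∧ ¬T   — simplify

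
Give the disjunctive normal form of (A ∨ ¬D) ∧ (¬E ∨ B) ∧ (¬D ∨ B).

(A ∧ B) ∨ (¬D ∧ ¬E) ∨ (¬D ∧ B)

(A ∨ ¬D) ∧ (¬E ∨ B) ∧ (¬D ∨ B)
⇔ (A ∧ ¬E ∧ ¬D) ∨ (A ∧ ¬E ∧ B) ∨ (A ∧ B ∧ ¬D) ∨ (A ∧ B ∧ B) ∨ (¬D ∧ ¬E ∧ ¬D) ∨ (¬D ∧ ¬E ∧ B) ∨ (¬D ∧ B ∧ ¬D) ∨ (¬D ∧ B ∧ B)   [distribute ∧ over ∨]
⇔ (A ∧ B) ∨ (¬D ∧ ¬E) ∨ (¬D ∧ B)   [simplify]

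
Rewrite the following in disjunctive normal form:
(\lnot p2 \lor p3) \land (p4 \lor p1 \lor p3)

(\lnot p2 \lor p3) \land (p4 \lor p1 \lor p3)
≡ \lnot p2 \land p4 \lor \lnot p2 \land p1 \lor \lnot p2 \land p3 \lor p3 \land p4 \lor p3 \land p1 \lor p3 \land p3   (distribute \land over \lor)
≡ \lnot p2 \land p4 \lor \lnot p2 \land p1 \lor p3   (simplify)

\lnot p2 \land p4 \lor \lnot p2 \land p1 \lor p3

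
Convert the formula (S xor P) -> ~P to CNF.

(S xor P) -> ~P
≡ ~(S xor P) | ~P   [eliminate ->]
≡ ~((S | P) & ~(S & P)) | ~P   [expand xor]
≡ ~(S | P) | ~~(S & P) | ~P   [De Morgan]
≡ (~S & ~P) | ~~(S & P) | ~P   [De Morgan]
≡ (~S & ~P) | (S & P) | ~P   [double negation]
≡ (~S | S | ~P) & (~S | P | ~P) & (~P | S | ~P) & (~P | P | ~P)   [distribute | over &]
≡ ~P | S   [simplify]

~P | S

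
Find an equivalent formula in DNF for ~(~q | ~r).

q & r

~(~q | ~r)
≡ ~~q & ~~r   (De Morgan)
≡ q & ~~r   (double negation)
≡ q & r   (double negation)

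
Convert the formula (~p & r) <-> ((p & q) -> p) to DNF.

~p & r

(~p & r) <-> ((p & q) -> p)
≡ ((~p & r) -> ((p & q) -> p)) & (((p & q) -> p) -> (~p & r))   — eliminate <->
≡ (~(~p & r) | ((p & q) -> p)) & (((p & q) -> p) -> (~p & r))   — eliminate ->
≡ (~(~p & r) | ~(p & q) | p) & (((p & q) -> p) -> (~p & r))   — eliminate ->
≡ (~(~p & r) | ~(p & q) | p) & (~((p & q) -> p) | (~p & r))   — eliminate ->
≡ (~(~p & r) | ~(p & q) | p) & (~(~(p & q) | p) | (~p & r))   — eliminate ->
≡ (~~p | ~r | ~(p & q) | p) & (~(~(p & q) | p) | (~p & r))   — De Morgan
≡ (p | ~r | ~(p & q) | p) & (~(~(p & q) | p) | (~p & r))   — double negation
≡ (p | ~r | ~p | ~q | p) & (~(~(p & q) | p) | (~p & r))   — De Morgan
≡ (p | ~r | ~p | ~q | p) & ((~~(p & q) & ~p) | (~p & r))   — De Morgan
≡ (p | ~r | ~p | ~q | p) & ((p & q & ~p) | (~p & r))   — double negation
≡ (p & p & q & ~p) | (p & ~p & r) | (~r & p & q & ~p) | (~r & ~p & r) | (~p & p & q & ~p) | (~p & ~p & r) | (~q & p & q & ~p) | (~q & ~p & r) | (p & p & q & ~p) | (p & ~p & r)   — distribute & over |
≡ ~p & r   — simplify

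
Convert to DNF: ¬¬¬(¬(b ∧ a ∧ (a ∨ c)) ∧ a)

¬¬¬(¬(b ∧ a ∧ (a ∨ c)) ∧ a)
≡ ¬(¬(b ∧ a ∧ (a ∨ c)) ∧ a)   — double negation
≡ ¬¬(b ∧ a ∧ (a ∨ c)) ∨ ¬a   — De Morgan
≡ (b ∧ a ∧ (a ∨ c)) ∨ ¬a   — double negation
≡ (b ∧ a ∧ a) ∨ (b ∧ a ∧ c) ∨ ¬a   — distribute ∧ over ∨
≡ (b ∧ a) ∨ ¬a   — simplify

(b ∧ a) ∨ ¬a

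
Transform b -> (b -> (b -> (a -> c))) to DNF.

b -> (b -> (b -> (a -> c)))
≡ ~b | (b -> (b -> (a -> c)))   [eliminate ->]
≡ ~b | ~b | (b -> (a -> c))   [eliminate ->]
≡ ~b | ~b | ~b | (a -> c)   [eliminate ->]
≡ ~b | ~b | ~b | ~a | c   [eliminate ->]
≡ ~b | ~a | c   [simplify]

~b | ~a | c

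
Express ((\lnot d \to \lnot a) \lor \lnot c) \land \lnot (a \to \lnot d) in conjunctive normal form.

a \land d

((\lnot d \to \lnot a) \lor \lnot c) \land \lnot (a \to \lnot d)
≡ (\lnot \lnot d \lor \lnot a \lor \lnot c) \land \lnot (a \to \lnot d)   (eliminate \to)
≡ (\lnot \lnot d \lor \lnot a \lor \lnot c) \land \lnot (\lnot a \lor \lnot d)   (eliminate \to)
≡ (d \lor \lnot a \lor \lnot c) \land \lnot (\lnot a \lor \lnot d)   (double negation)
≡ (d \lor \lnot a \lor \lnot c) \land \lnot \lnot a \land \lnot \lnot d   (De Morgan)
≡ (d \lor \lnot a \lor \lnot c) \land a \land \lnot \lnot d   (double negation)
≡ (d \lor \lnot a \lor \lnot c) \land a \land d   (double negation)
≡ a \land d   (simplify)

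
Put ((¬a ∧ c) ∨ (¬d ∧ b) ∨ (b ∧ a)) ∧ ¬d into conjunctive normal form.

(¬a ∨ b) ∧ (c ∨ b) ∧ ¬d

((¬a ∧ c) ∨ (¬d ∧ b) ∨ (b ∧ a)) ∧ ¬d
= (¬a ∨ ¬d ∨ b) ∧ (¬a ∨ ¬d ∨ a) ∧ (¬a ∨ b ∨ b) ∧ (¬a ∨ b ∨ a) ∧ (c ∨ ¬d ∨ b) ∧ (c ∨ ¬d ∨ a) ∧ (c ∨ b ∨ b) ∧ (c ∨ b ∨ a) ∧ ¬d
= (¬a ∨ b) ∧ (c ∨ b) ∧ ¬d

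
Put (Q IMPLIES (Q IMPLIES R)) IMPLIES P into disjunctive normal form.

(Q AND NOT R) OR P

(Q IMPLIES (Q IMPLIES R)) IMPLIES P
⇔ NOT (Q IMPLIES (Q IMPLIES R)) OR P   — eliminate IMPLIES
⇔ NOT (NOT Q OR (Q IMPLIES R)) OR P   — eliminate IMPLIES
⇔ NOT (NOT Q OR NOT Q OR R) OR P   — eliminate IMPLIES
⇔ (NOT NOT Q AND NOT NOT Q AND NOT R) OR P   — De Morgan
⇔ (Q AND NOT NOT Q AND NOT R) OR P   — double negation
⇔ (Q AND Q AND NOT R) OR P   — double negation
⇔ (Q AND NOT R) OR P   — simplify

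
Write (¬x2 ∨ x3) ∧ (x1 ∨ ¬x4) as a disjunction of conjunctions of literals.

¬x2 ∧ x1 ∨ ¬x2 ∧ ¬x4 ∨ x3 ∧ x1 ∨ x3 ∧ ¬x4

(¬x2 ∨ x3) ∧ (x1 ∨ ¬x4)
≡ ¬x2 ∧ x1 ∨ ¬x2 ∧ ¬x4 ∨ x3 ∧ x1 ∨ x3 ∧ ¬x4   — distribute ∧ over ∨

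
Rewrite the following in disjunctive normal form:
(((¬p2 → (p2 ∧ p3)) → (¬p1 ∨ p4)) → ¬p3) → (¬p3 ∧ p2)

(¬p2 ∧ p3) ∨ (¬p1 ∧ p3) ∨ (p4 ∧ p3) ∨ (¬p3 ∧ p2)

(((¬p2 → (p2 ∧ p3)) → (¬p1 ∨ p4)) → ¬p3) → (¬p3 ∧ p2)
≡ ¬(((¬p2 → (p2 ∧ p3)) → (¬p1 ∨ p4)) → ¬p3) ∨ (¬p3 ∧ p2)   [eliminate →]
≡ ¬(¬((¬p2 → (p2 ∧ p3)) → (¬p1 ∨ p4)) ∨ ¬p3) ∨ (¬p3 ∧ p2)   [eliminate →]
≡ ¬(¬(¬(¬p2 → (p2 ∧ p3)) ∨ ¬p1 ∨ p4) ∨ ¬p3) ∨ (¬p3 ∧ p2)   [eliminate →]
≡ ¬(¬(¬(¬¬p2 ∨ (p2 ∧ p3)) ∨ ¬p1 ∨ p4) ∨ ¬p3) ∨ (¬p3 ∧ p2)   [eliminate →]
≡ (¬¬(¬(¬¬p2 ∨ (p2 ∧ p3)) ∨ ¬p1 ∨ p4) ∧ ¬¬p3) ∨ (¬p3 ∧ p2)   [De Morgan]
≡ ((¬(¬¬p2 ∨ (p2 ∧ p3)) ∨ ¬p1 ∨ p4) ∧ ¬¬p3) ∨ (¬p3 ∧ p2)   [double negation]
≡ (((¬¬¬p2 ∧ ¬(p2 ∧ p3)) ∨ ¬p1 ∨ p4) ∧ ¬¬p3) ∨ (¬p3 ∧ p2)   [De Morgan]
≡ (((¬p2 ∧ ¬(p2 ∧ p3)) ∨ ¬p1 ∨ p4) ∧ ¬¬p3) ∨ (¬p3 ∧ p2)   [double negation]
≡ (((¬p2 ∧ (¬p2 ∨ ¬p3)) ∨ ¬p1 ∨ p4) ∧ ¬¬p3) ∨ (¬p3 ∧ p2)   [De Morgan]
≡ (((¬p2 ∧ (¬p2 ∨ ¬p3)) ∨ ¬p1 ∨ p4) ∧ p3) ∨ (¬p3 ∧ p2)   [double negation]
≡ (¬p2 ∧ ¬p2 ∧ p3) ∨ (¬p2 ∧ ¬p3 ∧ p3) ∨ (¬p1 ∧ p3) ∨ (p4 ∧ p3) ∨ (¬p3 ∧ p2)   [distribute ∧ over ∨]
≡ (¬p2 ∧ p3) ∨ (¬p1 ∧ p3) ∨ (p4 ∧ p3) ∨ (¬p3 ∧ p2)   [simplify]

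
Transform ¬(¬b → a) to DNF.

¬(¬b → a)
= ¬(¬¬b ∨ a)   — eliminate →
= ¬¬¬b ∧ ¬a   — De Morgan
= ¬b ∧ ¬a   — double negation

¬b ∧ ¬a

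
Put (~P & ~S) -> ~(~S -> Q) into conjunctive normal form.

P | S | ~Q

(~P & ~S) -> ~(~S -> Q)
⇔ ~(~P & ~S) | ~(~S -> Q)   — eliminate ->
⇔ ~(~P & ~S) | ~(~~S | Q)   — eliminate ->
⇔ ~~P | ~~S | ~(~~S | Q)   — De Morgan
⇔ P | ~~S | ~(~~S | Q)   — double negation
⇔ P | S | ~(~~S | Q)   — double negation
⇔ P | S | (~~~S & ~Q)   — De Morgan
⇔ P | S | (~S & ~Q)   — double negation
⇔ (P | S | ~S) & (P | S | ~Q)   — distribute | over &
⇔ P | S | ~Q   — simplify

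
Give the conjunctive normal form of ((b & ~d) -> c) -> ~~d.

((b & ~d) -> c) -> ~~d
⇔ ~((b & ~d) -> c) | ~~d
⇔ ~(~(b & ~d) | c) | ~~d
⇔ (~~(b & ~d) & ~c) | ~~d
⇔ (b & ~d & ~c) | ~~d
⇔ (b & ~d & ~c) | d
⇔ (b | d) & (~d | d) & (~c | d)
⇔ (b | d) & (~c | d)

(b | d) & (~c | d)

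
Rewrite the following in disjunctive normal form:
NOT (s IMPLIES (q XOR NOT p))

(s AND NOT q AND p) OR (s AND NOT p AND q)

NOT (s IMPLIES (q XOR NOT p))
⇔ NOT (NOT s OR (q XOR NOT p))   [eliminate IMPLIES]
⇔ NOT (NOT s OR (q AND NOT NOT p) OR (NOT q AND NOT p))   [expand XOR]
⇔ NOT NOT s AND NOT (q AND NOT NOT p) AND NOT (NOT q AND NOT p)   [De Morgan]
⇔ s AND NOT (q AND NOT NOT p) AND NOT (NOT q AND NOT p)   [double negation]
⇔ s AND (NOT q OR NOT NOT NOT p) AND NOT (NOT q AND NOT p)   [De Morgan]
⇔ s AND (NOT q OR NOT p) AND NOT (NOT q AND NOT p)   [double negation]
⇔ s AND (NOT q OR NOT p) AND (NOT NOT q OR NOT NOT p)   [De Morgan]
⇔ s AND (NOT q OR NOT p) AND (q OR NOT NOT p)   [double negation]
⇔ s AND (NOT q OR NOT p) AND (q OR p)   [double negation]
⇔ (s AND NOT q AND q) OR (s AND NOT q AND p) OR (s AND NOT p AND q) OR (s AND NOT p AND p)   [distribute AND over OR]
⇔ (s AND NOT q AND p) OR (s AND NOT p AND q)   [simplify]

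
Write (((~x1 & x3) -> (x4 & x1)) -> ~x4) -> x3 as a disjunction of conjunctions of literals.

(((~x1 & x3) -> (x4 & x1)) -> ~x4) -> x3
≡ ~(((~x1 & x3) -> (x4 & x1)) -> ~x4) | x3   [eliminate ->]
≡ ~(~((~x1 & x3) -> (x4 & x1)) | ~x4) | x3   [eliminate ->]
≡ ~(~(~(~x1 & x3) | (x4 & x1)) | ~x4) | x3   [eliminate ->]
≡ (~~(~(~x1 & x3) | (x4 & x1)) & ~~x4) | x3   [De Morgan]
≡ ((~(~x1 & x3) | (x4 & x1)) & ~~x4) | x3   [double negation]
≡ ((~~x1 | ~x3 | (x4 & x1)) & ~~x4) | x3   [De Morgan]
≡ ((x1 | ~x3 | (x4 & x1)) & ~~x4) | x3   [double negation]
≡ ((x1 | ~x3 | (x4 & x1)) & x4) | x3   [double negation]
≡ (x1 & x4) | (~x3 & x4) | (x4 & x1 & x4) | x3   [distribute & over |]
≡ (x1 & x4) | (~x3 & x4) | x3   [simplify]

(x1 & x4) | (~x3 & x4) | x3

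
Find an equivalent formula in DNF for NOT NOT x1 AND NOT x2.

NOT NOT x1 AND NOT x2
≡ x1 AND NOT x2   — double negation

x1 AND NOT x2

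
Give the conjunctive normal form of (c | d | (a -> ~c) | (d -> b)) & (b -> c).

~b | c

(c | d | (a -> ~c) | (d -> b)) & (b -> c)
≡ (c | d | ~a | ~c | (d -> b)) & (b -> c)   [eliminate ->]
≡ (c | d | ~a | ~c | ~d | b) & (b -> c)   [eliminate ->]
≡ (c | d | ~a | ~c | ~d | b) & (~b | c)   [eliminate ->]
≡ ~b | c   [simplify]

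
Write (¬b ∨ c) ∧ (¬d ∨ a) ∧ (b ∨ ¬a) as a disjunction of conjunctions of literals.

(¬b ∨ c) ∧ (¬d ∨ a) ∧ (b ∨ ¬a)
≡ ¬b ∧ ¬d ∧ b ∨ ¬b ∧ ¬d ∧ ¬a ∨ ¬b ∧ a ∧ b ∨ ¬b ∧ a ∧ ¬a ∨ c ∧ ¬d ∧ b ∨ c ∧ ¬d ∧ ¬a ∨ c ∧ a ∧ b ∨ c ∧ a ∧ ¬a   [distribute ∧ over ∨]
≡ ¬b ∧ ¬d ∧ ¬a ∨ c ∧ ¬d ∧ b ∨ c ∧ ¬d ∧ ¬a ∨ c ∧ a ∧ b   [simplify]

¬b ∧ ¬d ∧ ¬a ∨ c ∧ ¬d ∧ b ∨ c ∧ ¬d ∧ ¬a ∨ c ∧ a ∧ b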